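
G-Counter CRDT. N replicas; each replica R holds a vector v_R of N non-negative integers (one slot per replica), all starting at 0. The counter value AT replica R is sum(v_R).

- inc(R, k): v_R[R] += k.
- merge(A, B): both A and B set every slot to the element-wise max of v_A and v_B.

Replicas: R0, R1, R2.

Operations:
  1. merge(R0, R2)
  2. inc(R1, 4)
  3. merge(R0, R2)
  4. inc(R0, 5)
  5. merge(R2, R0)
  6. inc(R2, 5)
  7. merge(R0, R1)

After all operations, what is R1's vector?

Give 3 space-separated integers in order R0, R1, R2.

Answer: 5 4 0

Derivation:
Op 1: merge R0<->R2 -> R0=(0,0,0) R2=(0,0,0)
Op 2: inc R1 by 4 -> R1=(0,4,0) value=4
Op 3: merge R0<->R2 -> R0=(0,0,0) R2=(0,0,0)
Op 4: inc R0 by 5 -> R0=(5,0,0) value=5
Op 5: merge R2<->R0 -> R2=(5,0,0) R0=(5,0,0)
Op 6: inc R2 by 5 -> R2=(5,0,5) value=10
Op 7: merge R0<->R1 -> R0=(5,4,0) R1=(5,4,0)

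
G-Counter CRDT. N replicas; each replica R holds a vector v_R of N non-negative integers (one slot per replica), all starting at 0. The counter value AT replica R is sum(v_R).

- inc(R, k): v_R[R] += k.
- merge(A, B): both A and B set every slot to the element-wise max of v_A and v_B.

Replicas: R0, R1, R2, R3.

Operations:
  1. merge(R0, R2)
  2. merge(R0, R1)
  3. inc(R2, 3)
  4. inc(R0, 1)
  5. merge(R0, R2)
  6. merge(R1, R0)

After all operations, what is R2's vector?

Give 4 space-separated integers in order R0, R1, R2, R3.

Op 1: merge R0<->R2 -> R0=(0,0,0,0) R2=(0,0,0,0)
Op 2: merge R0<->R1 -> R0=(0,0,0,0) R1=(0,0,0,0)
Op 3: inc R2 by 3 -> R2=(0,0,3,0) value=3
Op 4: inc R0 by 1 -> R0=(1,0,0,0) value=1
Op 5: merge R0<->R2 -> R0=(1,0,3,0) R2=(1,0,3,0)
Op 6: merge R1<->R0 -> R1=(1,0,3,0) R0=(1,0,3,0)

Answer: 1 0 3 0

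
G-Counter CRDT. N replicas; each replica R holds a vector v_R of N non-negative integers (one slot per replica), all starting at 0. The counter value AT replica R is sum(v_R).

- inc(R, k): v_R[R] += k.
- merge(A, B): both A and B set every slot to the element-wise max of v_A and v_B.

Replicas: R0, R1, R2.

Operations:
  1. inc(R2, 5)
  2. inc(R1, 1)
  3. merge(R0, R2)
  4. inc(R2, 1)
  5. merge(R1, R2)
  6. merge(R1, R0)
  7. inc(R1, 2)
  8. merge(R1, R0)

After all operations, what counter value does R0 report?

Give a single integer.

Answer: 9

Derivation:
Op 1: inc R2 by 5 -> R2=(0,0,5) value=5
Op 2: inc R1 by 1 -> R1=(0,1,0) value=1
Op 3: merge R0<->R2 -> R0=(0,0,5) R2=(0,0,5)
Op 4: inc R2 by 1 -> R2=(0,0,6) value=6
Op 5: merge R1<->R2 -> R1=(0,1,6) R2=(0,1,6)
Op 6: merge R1<->R0 -> R1=(0,1,6) R0=(0,1,6)
Op 7: inc R1 by 2 -> R1=(0,3,6) value=9
Op 8: merge R1<->R0 -> R1=(0,3,6) R0=(0,3,6)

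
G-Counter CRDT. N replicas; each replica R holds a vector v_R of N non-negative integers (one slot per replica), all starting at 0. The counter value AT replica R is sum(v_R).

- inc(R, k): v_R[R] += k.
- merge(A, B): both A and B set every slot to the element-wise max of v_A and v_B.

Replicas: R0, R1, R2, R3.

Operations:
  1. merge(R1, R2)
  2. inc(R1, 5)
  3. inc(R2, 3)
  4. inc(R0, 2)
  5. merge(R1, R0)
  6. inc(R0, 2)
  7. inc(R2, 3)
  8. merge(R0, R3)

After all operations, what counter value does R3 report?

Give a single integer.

Op 1: merge R1<->R2 -> R1=(0,0,0,0) R2=(0,0,0,0)
Op 2: inc R1 by 5 -> R1=(0,5,0,0) value=5
Op 3: inc R2 by 3 -> R2=(0,0,3,0) value=3
Op 4: inc R0 by 2 -> R0=(2,0,0,0) value=2
Op 5: merge R1<->R0 -> R1=(2,5,0,0) R0=(2,5,0,0)
Op 6: inc R0 by 2 -> R0=(4,5,0,0) value=9
Op 7: inc R2 by 3 -> R2=(0,0,6,0) value=6
Op 8: merge R0<->R3 -> R0=(4,5,0,0) R3=(4,5,0,0)

Answer: 9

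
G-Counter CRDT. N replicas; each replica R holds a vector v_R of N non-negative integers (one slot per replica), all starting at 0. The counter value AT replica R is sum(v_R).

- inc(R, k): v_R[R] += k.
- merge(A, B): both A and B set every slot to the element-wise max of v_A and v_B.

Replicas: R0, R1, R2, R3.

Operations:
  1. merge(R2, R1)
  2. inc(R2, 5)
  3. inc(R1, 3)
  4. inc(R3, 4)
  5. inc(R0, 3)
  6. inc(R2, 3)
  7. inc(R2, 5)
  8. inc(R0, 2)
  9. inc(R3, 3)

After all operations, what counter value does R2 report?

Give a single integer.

Answer: 13

Derivation:
Op 1: merge R2<->R1 -> R2=(0,0,0,0) R1=(0,0,0,0)
Op 2: inc R2 by 5 -> R2=(0,0,5,0) value=5
Op 3: inc R1 by 3 -> R1=(0,3,0,0) value=3
Op 4: inc R3 by 4 -> R3=(0,0,0,4) value=4
Op 5: inc R0 by 3 -> R0=(3,0,0,0) value=3
Op 6: inc R2 by 3 -> R2=(0,0,8,0) value=8
Op 7: inc R2 by 5 -> R2=(0,0,13,0) value=13
Op 8: inc R0 by 2 -> R0=(5,0,0,0) value=5
Op 9: inc R3 by 3 -> R3=(0,0,0,7) value=7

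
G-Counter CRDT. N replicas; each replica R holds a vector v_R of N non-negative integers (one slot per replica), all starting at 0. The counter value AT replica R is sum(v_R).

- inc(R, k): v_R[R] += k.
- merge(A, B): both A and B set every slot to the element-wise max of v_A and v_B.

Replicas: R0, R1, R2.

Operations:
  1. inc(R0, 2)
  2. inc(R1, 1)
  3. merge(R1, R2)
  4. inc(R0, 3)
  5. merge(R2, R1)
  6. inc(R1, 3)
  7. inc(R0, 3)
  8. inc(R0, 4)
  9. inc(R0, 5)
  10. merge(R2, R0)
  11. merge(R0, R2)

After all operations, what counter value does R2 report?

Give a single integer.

Op 1: inc R0 by 2 -> R0=(2,0,0) value=2
Op 2: inc R1 by 1 -> R1=(0,1,0) value=1
Op 3: merge R1<->R2 -> R1=(0,1,0) R2=(0,1,0)
Op 4: inc R0 by 3 -> R0=(5,0,0) value=5
Op 5: merge R2<->R1 -> R2=(0,1,0) R1=(0,1,0)
Op 6: inc R1 by 3 -> R1=(0,4,0) value=4
Op 7: inc R0 by 3 -> R0=(8,0,0) value=8
Op 8: inc R0 by 4 -> R0=(12,0,0) value=12
Op 9: inc R0 by 5 -> R0=(17,0,0) value=17
Op 10: merge R2<->R0 -> R2=(17,1,0) R0=(17,1,0)
Op 11: merge R0<->R2 -> R0=(17,1,0) R2=(17,1,0)

Answer: 18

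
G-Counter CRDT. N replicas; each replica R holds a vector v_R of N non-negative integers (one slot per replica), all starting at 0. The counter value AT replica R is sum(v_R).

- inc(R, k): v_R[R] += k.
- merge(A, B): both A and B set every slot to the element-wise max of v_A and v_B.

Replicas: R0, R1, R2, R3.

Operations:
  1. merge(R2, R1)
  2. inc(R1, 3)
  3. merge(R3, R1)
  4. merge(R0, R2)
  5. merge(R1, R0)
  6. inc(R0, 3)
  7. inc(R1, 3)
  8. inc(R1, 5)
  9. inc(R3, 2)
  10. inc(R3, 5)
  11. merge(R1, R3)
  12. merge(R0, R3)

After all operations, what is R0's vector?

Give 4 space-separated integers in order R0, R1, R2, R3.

Op 1: merge R2<->R1 -> R2=(0,0,0,0) R1=(0,0,0,0)
Op 2: inc R1 by 3 -> R1=(0,3,0,0) value=3
Op 3: merge R3<->R1 -> R3=(0,3,0,0) R1=(0,3,0,0)
Op 4: merge R0<->R2 -> R0=(0,0,0,0) R2=(0,0,0,0)
Op 5: merge R1<->R0 -> R1=(0,3,0,0) R0=(0,3,0,0)
Op 6: inc R0 by 3 -> R0=(3,3,0,0) value=6
Op 7: inc R1 by 3 -> R1=(0,6,0,0) value=6
Op 8: inc R1 by 5 -> R1=(0,11,0,0) value=11
Op 9: inc R3 by 2 -> R3=(0,3,0,2) value=5
Op 10: inc R3 by 5 -> R3=(0,3,0,7) value=10
Op 11: merge R1<->R3 -> R1=(0,11,0,7) R3=(0,11,0,7)
Op 12: merge R0<->R3 -> R0=(3,11,0,7) R3=(3,11,0,7)

Answer: 3 11 0 7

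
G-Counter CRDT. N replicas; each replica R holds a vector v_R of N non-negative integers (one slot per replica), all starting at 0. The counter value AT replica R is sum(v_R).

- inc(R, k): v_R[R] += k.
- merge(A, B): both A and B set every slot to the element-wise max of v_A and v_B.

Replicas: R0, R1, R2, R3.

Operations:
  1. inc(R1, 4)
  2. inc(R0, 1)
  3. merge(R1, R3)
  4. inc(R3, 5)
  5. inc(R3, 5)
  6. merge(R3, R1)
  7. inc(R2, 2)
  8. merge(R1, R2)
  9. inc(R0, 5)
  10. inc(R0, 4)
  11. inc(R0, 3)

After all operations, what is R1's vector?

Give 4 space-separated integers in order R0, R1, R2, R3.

Answer: 0 4 2 10

Derivation:
Op 1: inc R1 by 4 -> R1=(0,4,0,0) value=4
Op 2: inc R0 by 1 -> R0=(1,0,0,0) value=1
Op 3: merge R1<->R3 -> R1=(0,4,0,0) R3=(0,4,0,0)
Op 4: inc R3 by 5 -> R3=(0,4,0,5) value=9
Op 5: inc R3 by 5 -> R3=(0,4,0,10) value=14
Op 6: merge R3<->R1 -> R3=(0,4,0,10) R1=(0,4,0,10)
Op 7: inc R2 by 2 -> R2=(0,0,2,0) value=2
Op 8: merge R1<->R2 -> R1=(0,4,2,10) R2=(0,4,2,10)
Op 9: inc R0 by 5 -> R0=(6,0,0,0) value=6
Op 10: inc R0 by 4 -> R0=(10,0,0,0) value=10
Op 11: inc R0 by 3 -> R0=(13,0,0,0) value=13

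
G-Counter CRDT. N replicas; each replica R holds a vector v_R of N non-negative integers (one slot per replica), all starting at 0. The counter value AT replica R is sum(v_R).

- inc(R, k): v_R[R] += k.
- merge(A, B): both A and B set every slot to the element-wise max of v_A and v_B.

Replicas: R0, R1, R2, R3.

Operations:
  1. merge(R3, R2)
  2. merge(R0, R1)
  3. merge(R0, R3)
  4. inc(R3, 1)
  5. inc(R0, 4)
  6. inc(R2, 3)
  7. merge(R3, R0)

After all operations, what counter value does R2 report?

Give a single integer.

Op 1: merge R3<->R2 -> R3=(0,0,0,0) R2=(0,0,0,0)
Op 2: merge R0<->R1 -> R0=(0,0,0,0) R1=(0,0,0,0)
Op 3: merge R0<->R3 -> R0=(0,0,0,0) R3=(0,0,0,0)
Op 4: inc R3 by 1 -> R3=(0,0,0,1) value=1
Op 5: inc R0 by 4 -> R0=(4,0,0,0) value=4
Op 6: inc R2 by 3 -> R2=(0,0,3,0) value=3
Op 7: merge R3<->R0 -> R3=(4,0,0,1) R0=(4,0,0,1)

Answer: 3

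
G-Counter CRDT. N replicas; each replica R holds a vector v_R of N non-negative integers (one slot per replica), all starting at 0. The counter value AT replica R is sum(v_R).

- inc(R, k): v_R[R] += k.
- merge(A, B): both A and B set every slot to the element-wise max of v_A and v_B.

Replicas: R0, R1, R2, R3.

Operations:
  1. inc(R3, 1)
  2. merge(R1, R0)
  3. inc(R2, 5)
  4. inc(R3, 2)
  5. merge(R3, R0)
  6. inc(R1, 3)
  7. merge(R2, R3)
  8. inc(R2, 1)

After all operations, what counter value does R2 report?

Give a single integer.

Op 1: inc R3 by 1 -> R3=(0,0,0,1) value=1
Op 2: merge R1<->R0 -> R1=(0,0,0,0) R0=(0,0,0,0)
Op 3: inc R2 by 5 -> R2=(0,0,5,0) value=5
Op 4: inc R3 by 2 -> R3=(0,0,0,3) value=3
Op 5: merge R3<->R0 -> R3=(0,0,0,3) R0=(0,0,0,3)
Op 6: inc R1 by 3 -> R1=(0,3,0,0) value=3
Op 7: merge R2<->R3 -> R2=(0,0,5,3) R3=(0,0,5,3)
Op 8: inc R2 by 1 -> R2=(0,0,6,3) value=9

Answer: 9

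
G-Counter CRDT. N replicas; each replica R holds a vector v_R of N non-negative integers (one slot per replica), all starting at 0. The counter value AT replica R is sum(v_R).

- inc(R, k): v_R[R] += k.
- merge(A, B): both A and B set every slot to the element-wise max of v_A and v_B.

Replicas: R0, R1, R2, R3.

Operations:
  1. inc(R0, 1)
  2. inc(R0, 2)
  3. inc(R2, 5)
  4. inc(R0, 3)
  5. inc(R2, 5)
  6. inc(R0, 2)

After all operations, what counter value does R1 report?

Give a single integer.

Answer: 0

Derivation:
Op 1: inc R0 by 1 -> R0=(1,0,0,0) value=1
Op 2: inc R0 by 2 -> R0=(3,0,0,0) value=3
Op 3: inc R2 by 5 -> R2=(0,0,5,0) value=5
Op 4: inc R0 by 3 -> R0=(6,0,0,0) value=6
Op 5: inc R2 by 5 -> R2=(0,0,10,0) value=10
Op 6: inc R0 by 2 -> R0=(8,0,0,0) value=8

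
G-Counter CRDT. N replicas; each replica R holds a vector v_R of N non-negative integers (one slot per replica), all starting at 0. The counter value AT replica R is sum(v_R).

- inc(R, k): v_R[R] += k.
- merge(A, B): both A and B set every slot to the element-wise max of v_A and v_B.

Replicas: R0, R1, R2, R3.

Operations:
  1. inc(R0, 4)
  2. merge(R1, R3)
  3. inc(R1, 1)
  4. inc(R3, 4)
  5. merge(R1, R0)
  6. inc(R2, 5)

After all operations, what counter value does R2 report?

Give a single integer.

Answer: 5

Derivation:
Op 1: inc R0 by 4 -> R0=(4,0,0,0) value=4
Op 2: merge R1<->R3 -> R1=(0,0,0,0) R3=(0,0,0,0)
Op 3: inc R1 by 1 -> R1=(0,1,0,0) value=1
Op 4: inc R3 by 4 -> R3=(0,0,0,4) value=4
Op 5: merge R1<->R0 -> R1=(4,1,0,0) R0=(4,1,0,0)
Op 6: inc R2 by 5 -> R2=(0,0,5,0) value=5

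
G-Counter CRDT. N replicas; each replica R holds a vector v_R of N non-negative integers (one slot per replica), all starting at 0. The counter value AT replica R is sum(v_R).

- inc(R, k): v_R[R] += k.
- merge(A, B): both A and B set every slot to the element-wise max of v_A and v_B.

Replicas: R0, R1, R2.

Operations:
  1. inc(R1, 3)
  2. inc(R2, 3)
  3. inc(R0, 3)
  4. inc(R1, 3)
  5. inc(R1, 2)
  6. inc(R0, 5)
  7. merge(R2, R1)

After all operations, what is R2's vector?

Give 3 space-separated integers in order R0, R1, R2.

Op 1: inc R1 by 3 -> R1=(0,3,0) value=3
Op 2: inc R2 by 3 -> R2=(0,0,3) value=3
Op 3: inc R0 by 3 -> R0=(3,0,0) value=3
Op 4: inc R1 by 3 -> R1=(0,6,0) value=6
Op 5: inc R1 by 2 -> R1=(0,8,0) value=8
Op 6: inc R0 by 5 -> R0=(8,0,0) value=8
Op 7: merge R2<->R1 -> R2=(0,8,3) R1=(0,8,3)

Answer: 0 8 3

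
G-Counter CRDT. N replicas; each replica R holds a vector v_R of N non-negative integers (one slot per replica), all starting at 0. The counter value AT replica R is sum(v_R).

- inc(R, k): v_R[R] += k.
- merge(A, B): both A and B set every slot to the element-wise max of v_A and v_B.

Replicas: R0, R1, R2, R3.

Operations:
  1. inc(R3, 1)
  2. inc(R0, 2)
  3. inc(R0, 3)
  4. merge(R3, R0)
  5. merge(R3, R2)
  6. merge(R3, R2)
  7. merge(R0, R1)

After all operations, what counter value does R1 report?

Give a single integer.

Op 1: inc R3 by 1 -> R3=(0,0,0,1) value=1
Op 2: inc R0 by 2 -> R0=(2,0,0,0) value=2
Op 3: inc R0 by 3 -> R0=(5,0,0,0) value=5
Op 4: merge R3<->R0 -> R3=(5,0,0,1) R0=(5,0,0,1)
Op 5: merge R3<->R2 -> R3=(5,0,0,1) R2=(5,0,0,1)
Op 6: merge R3<->R2 -> R3=(5,0,0,1) R2=(5,0,0,1)
Op 7: merge R0<->R1 -> R0=(5,0,0,1) R1=(5,0,0,1)

Answer: 6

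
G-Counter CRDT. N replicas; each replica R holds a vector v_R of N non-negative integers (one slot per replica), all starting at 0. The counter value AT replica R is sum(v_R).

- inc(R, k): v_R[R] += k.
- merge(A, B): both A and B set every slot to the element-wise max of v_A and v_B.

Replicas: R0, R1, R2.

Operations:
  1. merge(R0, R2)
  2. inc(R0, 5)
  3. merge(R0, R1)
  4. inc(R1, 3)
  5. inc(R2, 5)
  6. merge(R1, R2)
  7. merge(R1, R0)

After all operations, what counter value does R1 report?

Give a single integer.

Op 1: merge R0<->R2 -> R0=(0,0,0) R2=(0,0,0)
Op 2: inc R0 by 5 -> R0=(5,0,0) value=5
Op 3: merge R0<->R1 -> R0=(5,0,0) R1=(5,0,0)
Op 4: inc R1 by 3 -> R1=(5,3,0) value=8
Op 5: inc R2 by 5 -> R2=(0,0,5) value=5
Op 6: merge R1<->R2 -> R1=(5,3,5) R2=(5,3,5)
Op 7: merge R1<->R0 -> R1=(5,3,5) R0=(5,3,5)

Answer: 13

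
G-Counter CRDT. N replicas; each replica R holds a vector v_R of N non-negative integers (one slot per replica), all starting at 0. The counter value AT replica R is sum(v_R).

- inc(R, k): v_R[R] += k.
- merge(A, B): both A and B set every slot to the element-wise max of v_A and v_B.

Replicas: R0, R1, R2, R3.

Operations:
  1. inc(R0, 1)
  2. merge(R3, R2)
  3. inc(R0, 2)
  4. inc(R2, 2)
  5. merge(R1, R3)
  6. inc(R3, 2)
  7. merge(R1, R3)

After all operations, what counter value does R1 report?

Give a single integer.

Op 1: inc R0 by 1 -> R0=(1,0,0,0) value=1
Op 2: merge R3<->R2 -> R3=(0,0,0,0) R2=(0,0,0,0)
Op 3: inc R0 by 2 -> R0=(3,0,0,0) value=3
Op 4: inc R2 by 2 -> R2=(0,0,2,0) value=2
Op 5: merge R1<->R3 -> R1=(0,0,0,0) R3=(0,0,0,0)
Op 6: inc R3 by 2 -> R3=(0,0,0,2) value=2
Op 7: merge R1<->R3 -> R1=(0,0,0,2) R3=(0,0,0,2)

Answer: 2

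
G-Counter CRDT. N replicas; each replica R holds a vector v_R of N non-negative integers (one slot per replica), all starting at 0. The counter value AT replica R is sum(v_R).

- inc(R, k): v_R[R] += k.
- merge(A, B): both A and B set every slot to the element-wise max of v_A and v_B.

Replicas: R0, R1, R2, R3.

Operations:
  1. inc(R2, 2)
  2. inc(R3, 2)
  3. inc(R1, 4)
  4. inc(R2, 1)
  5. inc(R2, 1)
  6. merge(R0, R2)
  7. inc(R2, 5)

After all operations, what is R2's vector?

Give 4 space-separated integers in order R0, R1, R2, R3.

Op 1: inc R2 by 2 -> R2=(0,0,2,0) value=2
Op 2: inc R3 by 2 -> R3=(0,0,0,2) value=2
Op 3: inc R1 by 4 -> R1=(0,4,0,0) value=4
Op 4: inc R2 by 1 -> R2=(0,0,3,0) value=3
Op 5: inc R2 by 1 -> R2=(0,0,4,0) value=4
Op 6: merge R0<->R2 -> R0=(0,0,4,0) R2=(0,0,4,0)
Op 7: inc R2 by 5 -> R2=(0,0,9,0) value=9

Answer: 0 0 9 0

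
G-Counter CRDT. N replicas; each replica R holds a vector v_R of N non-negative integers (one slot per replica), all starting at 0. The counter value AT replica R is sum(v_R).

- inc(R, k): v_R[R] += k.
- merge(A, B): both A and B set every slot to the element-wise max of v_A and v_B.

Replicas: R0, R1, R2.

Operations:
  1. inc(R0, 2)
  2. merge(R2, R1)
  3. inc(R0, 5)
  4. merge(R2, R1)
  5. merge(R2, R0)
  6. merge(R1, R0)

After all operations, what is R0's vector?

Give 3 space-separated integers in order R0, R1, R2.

Answer: 7 0 0

Derivation:
Op 1: inc R0 by 2 -> R0=(2,0,0) value=2
Op 2: merge R2<->R1 -> R2=(0,0,0) R1=(0,0,0)
Op 3: inc R0 by 5 -> R0=(7,0,0) value=7
Op 4: merge R2<->R1 -> R2=(0,0,0) R1=(0,0,0)
Op 5: merge R2<->R0 -> R2=(7,0,0) R0=(7,0,0)
Op 6: merge R1<->R0 -> R1=(7,0,0) R0=(7,0,0)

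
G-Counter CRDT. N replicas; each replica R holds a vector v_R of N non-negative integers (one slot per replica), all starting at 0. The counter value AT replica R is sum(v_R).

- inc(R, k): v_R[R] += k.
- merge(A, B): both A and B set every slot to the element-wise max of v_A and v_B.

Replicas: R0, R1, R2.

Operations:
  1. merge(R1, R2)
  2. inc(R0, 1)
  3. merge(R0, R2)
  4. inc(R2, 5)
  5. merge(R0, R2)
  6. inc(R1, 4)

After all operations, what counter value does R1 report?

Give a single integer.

Answer: 4

Derivation:
Op 1: merge R1<->R2 -> R1=(0,0,0) R2=(0,0,0)
Op 2: inc R0 by 1 -> R0=(1,0,0) value=1
Op 3: merge R0<->R2 -> R0=(1,0,0) R2=(1,0,0)
Op 4: inc R2 by 5 -> R2=(1,0,5) value=6
Op 5: merge R0<->R2 -> R0=(1,0,5) R2=(1,0,5)
Op 6: inc R1 by 4 -> R1=(0,4,0) value=4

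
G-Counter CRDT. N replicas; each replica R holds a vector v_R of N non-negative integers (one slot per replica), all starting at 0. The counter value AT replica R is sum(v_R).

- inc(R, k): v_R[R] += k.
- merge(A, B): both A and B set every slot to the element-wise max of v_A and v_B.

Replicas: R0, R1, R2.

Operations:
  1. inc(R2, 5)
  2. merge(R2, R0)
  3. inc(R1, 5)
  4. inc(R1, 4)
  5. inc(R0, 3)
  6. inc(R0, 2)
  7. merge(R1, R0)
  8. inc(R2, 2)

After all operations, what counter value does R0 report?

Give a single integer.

Answer: 19

Derivation:
Op 1: inc R2 by 5 -> R2=(0,0,5) value=5
Op 2: merge R2<->R0 -> R2=(0,0,5) R0=(0,0,5)
Op 3: inc R1 by 5 -> R1=(0,5,0) value=5
Op 4: inc R1 by 4 -> R1=(0,9,0) value=9
Op 5: inc R0 by 3 -> R0=(3,0,5) value=8
Op 6: inc R0 by 2 -> R0=(5,0,5) value=10
Op 7: merge R1<->R0 -> R1=(5,9,5) R0=(5,9,5)
Op 8: inc R2 by 2 -> R2=(0,0,7) value=7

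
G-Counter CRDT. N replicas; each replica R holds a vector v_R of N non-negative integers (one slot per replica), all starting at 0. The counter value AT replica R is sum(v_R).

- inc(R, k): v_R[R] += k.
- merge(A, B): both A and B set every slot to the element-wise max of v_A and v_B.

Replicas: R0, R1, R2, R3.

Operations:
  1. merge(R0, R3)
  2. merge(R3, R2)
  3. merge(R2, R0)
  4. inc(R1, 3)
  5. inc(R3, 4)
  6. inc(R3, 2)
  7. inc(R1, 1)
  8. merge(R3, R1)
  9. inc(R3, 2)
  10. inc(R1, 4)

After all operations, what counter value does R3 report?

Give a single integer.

Op 1: merge R0<->R3 -> R0=(0,0,0,0) R3=(0,0,0,0)
Op 2: merge R3<->R2 -> R3=(0,0,0,0) R2=(0,0,0,0)
Op 3: merge R2<->R0 -> R2=(0,0,0,0) R0=(0,0,0,0)
Op 4: inc R1 by 3 -> R1=(0,3,0,0) value=3
Op 5: inc R3 by 4 -> R3=(0,0,0,4) value=4
Op 6: inc R3 by 2 -> R3=(0,0,0,6) value=6
Op 7: inc R1 by 1 -> R1=(0,4,0,0) value=4
Op 8: merge R3<->R1 -> R3=(0,4,0,6) R1=(0,4,0,6)
Op 9: inc R3 by 2 -> R3=(0,4,0,8) value=12
Op 10: inc R1 by 4 -> R1=(0,8,0,6) value=14

Answer: 12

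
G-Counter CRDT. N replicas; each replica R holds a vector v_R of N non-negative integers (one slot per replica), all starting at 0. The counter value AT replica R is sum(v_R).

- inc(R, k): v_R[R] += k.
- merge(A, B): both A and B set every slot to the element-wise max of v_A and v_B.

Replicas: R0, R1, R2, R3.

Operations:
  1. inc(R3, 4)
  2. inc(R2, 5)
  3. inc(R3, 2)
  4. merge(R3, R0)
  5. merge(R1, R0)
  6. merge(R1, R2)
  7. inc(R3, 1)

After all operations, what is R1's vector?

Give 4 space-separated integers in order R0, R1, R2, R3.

Answer: 0 0 5 6

Derivation:
Op 1: inc R3 by 4 -> R3=(0,0,0,4) value=4
Op 2: inc R2 by 5 -> R2=(0,0,5,0) value=5
Op 3: inc R3 by 2 -> R3=(0,0,0,6) value=6
Op 4: merge R3<->R0 -> R3=(0,0,0,6) R0=(0,0,0,6)
Op 5: merge R1<->R0 -> R1=(0,0,0,6) R0=(0,0,0,6)
Op 6: merge R1<->R2 -> R1=(0,0,5,6) R2=(0,0,5,6)
Op 7: inc R3 by 1 -> R3=(0,0,0,7) value=7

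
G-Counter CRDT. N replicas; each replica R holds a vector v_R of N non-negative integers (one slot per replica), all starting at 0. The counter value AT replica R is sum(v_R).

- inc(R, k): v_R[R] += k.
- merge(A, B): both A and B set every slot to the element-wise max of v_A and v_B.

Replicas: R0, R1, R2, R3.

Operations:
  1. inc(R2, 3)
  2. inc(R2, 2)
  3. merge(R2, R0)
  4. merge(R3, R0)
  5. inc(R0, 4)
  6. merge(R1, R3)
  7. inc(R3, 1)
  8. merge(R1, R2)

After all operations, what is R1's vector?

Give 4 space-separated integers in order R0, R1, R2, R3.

Op 1: inc R2 by 3 -> R2=(0,0,3,0) value=3
Op 2: inc R2 by 2 -> R2=(0,0,5,0) value=5
Op 3: merge R2<->R0 -> R2=(0,0,5,0) R0=(0,0,5,0)
Op 4: merge R3<->R0 -> R3=(0,0,5,0) R0=(0,0,5,0)
Op 5: inc R0 by 4 -> R0=(4,0,5,0) value=9
Op 6: merge R1<->R3 -> R1=(0,0,5,0) R3=(0,0,5,0)
Op 7: inc R3 by 1 -> R3=(0,0,5,1) value=6
Op 8: merge R1<->R2 -> R1=(0,0,5,0) R2=(0,0,5,0)

Answer: 0 0 5 0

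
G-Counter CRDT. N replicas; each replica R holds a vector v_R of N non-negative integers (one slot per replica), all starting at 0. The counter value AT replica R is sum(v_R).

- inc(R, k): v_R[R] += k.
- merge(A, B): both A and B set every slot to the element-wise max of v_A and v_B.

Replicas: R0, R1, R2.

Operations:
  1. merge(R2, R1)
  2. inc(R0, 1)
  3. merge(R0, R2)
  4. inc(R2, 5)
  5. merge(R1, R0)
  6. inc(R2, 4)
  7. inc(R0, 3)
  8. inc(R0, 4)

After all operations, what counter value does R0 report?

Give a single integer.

Answer: 8

Derivation:
Op 1: merge R2<->R1 -> R2=(0,0,0) R1=(0,0,0)
Op 2: inc R0 by 1 -> R0=(1,0,0) value=1
Op 3: merge R0<->R2 -> R0=(1,0,0) R2=(1,0,0)
Op 4: inc R2 by 5 -> R2=(1,0,5) value=6
Op 5: merge R1<->R0 -> R1=(1,0,0) R0=(1,0,0)
Op 6: inc R2 by 4 -> R2=(1,0,9) value=10
Op 7: inc R0 by 3 -> R0=(4,0,0) value=4
Op 8: inc R0 by 4 -> R0=(8,0,0) value=8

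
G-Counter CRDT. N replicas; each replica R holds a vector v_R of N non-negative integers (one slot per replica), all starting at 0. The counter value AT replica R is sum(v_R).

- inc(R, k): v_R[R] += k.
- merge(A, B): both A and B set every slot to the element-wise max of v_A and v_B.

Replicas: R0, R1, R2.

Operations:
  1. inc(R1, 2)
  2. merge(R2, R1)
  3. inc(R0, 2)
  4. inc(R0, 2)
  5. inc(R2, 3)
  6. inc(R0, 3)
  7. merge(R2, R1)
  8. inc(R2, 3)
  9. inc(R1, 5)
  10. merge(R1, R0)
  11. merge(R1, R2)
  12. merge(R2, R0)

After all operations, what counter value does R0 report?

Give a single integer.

Answer: 20

Derivation:
Op 1: inc R1 by 2 -> R1=(0,2,0) value=2
Op 2: merge R2<->R1 -> R2=(0,2,0) R1=(0,2,0)
Op 3: inc R0 by 2 -> R0=(2,0,0) value=2
Op 4: inc R0 by 2 -> R0=(4,0,0) value=4
Op 5: inc R2 by 3 -> R2=(0,2,3) value=5
Op 6: inc R0 by 3 -> R0=(7,0,0) value=7
Op 7: merge R2<->R1 -> R2=(0,2,3) R1=(0,2,3)
Op 8: inc R2 by 3 -> R2=(0,2,6) value=8
Op 9: inc R1 by 5 -> R1=(0,7,3) value=10
Op 10: merge R1<->R0 -> R1=(7,7,3) R0=(7,7,3)
Op 11: merge R1<->R2 -> R1=(7,7,6) R2=(7,7,6)
Op 12: merge R2<->R0 -> R2=(7,7,6) R0=(7,7,6)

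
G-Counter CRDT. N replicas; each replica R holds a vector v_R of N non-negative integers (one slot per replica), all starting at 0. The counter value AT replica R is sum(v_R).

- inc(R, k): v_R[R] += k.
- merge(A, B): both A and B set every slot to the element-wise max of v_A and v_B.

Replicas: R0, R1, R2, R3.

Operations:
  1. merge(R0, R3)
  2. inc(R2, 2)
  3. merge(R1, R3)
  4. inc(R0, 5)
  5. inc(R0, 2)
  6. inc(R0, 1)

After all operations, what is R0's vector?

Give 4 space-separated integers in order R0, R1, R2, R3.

Op 1: merge R0<->R3 -> R0=(0,0,0,0) R3=(0,0,0,0)
Op 2: inc R2 by 2 -> R2=(0,0,2,0) value=2
Op 3: merge R1<->R3 -> R1=(0,0,0,0) R3=(0,0,0,0)
Op 4: inc R0 by 5 -> R0=(5,0,0,0) value=5
Op 5: inc R0 by 2 -> R0=(7,0,0,0) value=7
Op 6: inc R0 by 1 -> R0=(8,0,0,0) value=8

Answer: 8 0 0 0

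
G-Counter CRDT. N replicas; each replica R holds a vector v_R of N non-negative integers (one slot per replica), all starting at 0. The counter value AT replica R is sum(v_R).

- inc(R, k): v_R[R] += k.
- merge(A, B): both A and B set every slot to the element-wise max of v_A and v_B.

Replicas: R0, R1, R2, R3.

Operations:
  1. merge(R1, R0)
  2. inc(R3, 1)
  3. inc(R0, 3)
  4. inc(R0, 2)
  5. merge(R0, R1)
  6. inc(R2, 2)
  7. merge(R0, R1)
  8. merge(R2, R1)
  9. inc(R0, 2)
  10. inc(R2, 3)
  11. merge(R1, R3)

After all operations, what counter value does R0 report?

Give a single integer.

Op 1: merge R1<->R0 -> R1=(0,0,0,0) R0=(0,0,0,0)
Op 2: inc R3 by 1 -> R3=(0,0,0,1) value=1
Op 3: inc R0 by 3 -> R0=(3,0,0,0) value=3
Op 4: inc R0 by 2 -> R0=(5,0,0,0) value=5
Op 5: merge R0<->R1 -> R0=(5,0,0,0) R1=(5,0,0,0)
Op 6: inc R2 by 2 -> R2=(0,0,2,0) value=2
Op 7: merge R0<->R1 -> R0=(5,0,0,0) R1=(5,0,0,0)
Op 8: merge R2<->R1 -> R2=(5,0,2,0) R1=(5,0,2,0)
Op 9: inc R0 by 2 -> R0=(7,0,0,0) value=7
Op 10: inc R2 by 3 -> R2=(5,0,5,0) value=10
Op 11: merge R1<->R3 -> R1=(5,0,2,1) R3=(5,0,2,1)

Answer: 7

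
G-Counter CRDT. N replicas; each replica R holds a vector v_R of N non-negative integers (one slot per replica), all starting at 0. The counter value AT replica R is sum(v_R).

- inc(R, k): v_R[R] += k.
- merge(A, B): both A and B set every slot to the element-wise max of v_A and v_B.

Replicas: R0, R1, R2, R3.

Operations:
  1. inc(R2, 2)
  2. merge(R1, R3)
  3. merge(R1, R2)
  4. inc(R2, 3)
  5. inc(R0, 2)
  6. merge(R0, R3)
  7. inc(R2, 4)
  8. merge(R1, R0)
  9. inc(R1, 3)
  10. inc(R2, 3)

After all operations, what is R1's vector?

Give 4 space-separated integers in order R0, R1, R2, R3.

Op 1: inc R2 by 2 -> R2=(0,0,2,0) value=2
Op 2: merge R1<->R3 -> R1=(0,0,0,0) R3=(0,0,0,0)
Op 3: merge R1<->R2 -> R1=(0,0,2,0) R2=(0,0,2,0)
Op 4: inc R2 by 3 -> R2=(0,0,5,0) value=5
Op 5: inc R0 by 2 -> R0=(2,0,0,0) value=2
Op 6: merge R0<->R3 -> R0=(2,0,0,0) R3=(2,0,0,0)
Op 7: inc R2 by 4 -> R2=(0,0,9,0) value=9
Op 8: merge R1<->R0 -> R1=(2,0,2,0) R0=(2,0,2,0)
Op 9: inc R1 by 3 -> R1=(2,3,2,0) value=7
Op 10: inc R2 by 3 -> R2=(0,0,12,0) value=12

Answer: 2 3 2 0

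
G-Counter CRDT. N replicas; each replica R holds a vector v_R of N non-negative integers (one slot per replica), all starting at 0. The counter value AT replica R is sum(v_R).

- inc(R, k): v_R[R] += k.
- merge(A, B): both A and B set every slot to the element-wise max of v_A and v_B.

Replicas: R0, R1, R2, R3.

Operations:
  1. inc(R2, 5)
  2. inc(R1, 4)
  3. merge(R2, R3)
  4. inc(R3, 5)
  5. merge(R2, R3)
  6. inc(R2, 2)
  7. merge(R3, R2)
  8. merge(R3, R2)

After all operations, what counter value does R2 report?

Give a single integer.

Op 1: inc R2 by 5 -> R2=(0,0,5,0) value=5
Op 2: inc R1 by 4 -> R1=(0,4,0,0) value=4
Op 3: merge R2<->R3 -> R2=(0,0,5,0) R3=(0,0,5,0)
Op 4: inc R3 by 5 -> R3=(0,0,5,5) value=10
Op 5: merge R2<->R3 -> R2=(0,0,5,5) R3=(0,0,5,5)
Op 6: inc R2 by 2 -> R2=(0,0,7,5) value=12
Op 7: merge R3<->R2 -> R3=(0,0,7,5) R2=(0,0,7,5)
Op 8: merge R3<->R2 -> R3=(0,0,7,5) R2=(0,0,7,5)

Answer: 12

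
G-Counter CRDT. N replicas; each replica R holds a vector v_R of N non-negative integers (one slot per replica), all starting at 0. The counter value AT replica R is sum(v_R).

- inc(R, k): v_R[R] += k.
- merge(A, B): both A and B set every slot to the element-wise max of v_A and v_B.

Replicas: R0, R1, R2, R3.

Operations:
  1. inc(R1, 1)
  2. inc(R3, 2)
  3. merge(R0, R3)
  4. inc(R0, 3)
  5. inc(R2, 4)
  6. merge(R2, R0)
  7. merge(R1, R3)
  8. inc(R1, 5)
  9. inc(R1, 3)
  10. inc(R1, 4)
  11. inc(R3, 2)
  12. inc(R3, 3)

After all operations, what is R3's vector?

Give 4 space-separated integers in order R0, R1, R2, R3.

Answer: 0 1 0 7

Derivation:
Op 1: inc R1 by 1 -> R1=(0,1,0,0) value=1
Op 2: inc R3 by 2 -> R3=(0,0,0,2) value=2
Op 3: merge R0<->R3 -> R0=(0,0,0,2) R3=(0,0,0,2)
Op 4: inc R0 by 3 -> R0=(3,0,0,2) value=5
Op 5: inc R2 by 4 -> R2=(0,0,4,0) value=4
Op 6: merge R2<->R0 -> R2=(3,0,4,2) R0=(3,0,4,2)
Op 7: merge R1<->R3 -> R1=(0,1,0,2) R3=(0,1,0,2)
Op 8: inc R1 by 5 -> R1=(0,6,0,2) value=8
Op 9: inc R1 by 3 -> R1=(0,9,0,2) value=11
Op 10: inc R1 by 4 -> R1=(0,13,0,2) value=15
Op 11: inc R3 by 2 -> R3=(0,1,0,4) value=5
Op 12: inc R3 by 3 -> R3=(0,1,0,7) value=8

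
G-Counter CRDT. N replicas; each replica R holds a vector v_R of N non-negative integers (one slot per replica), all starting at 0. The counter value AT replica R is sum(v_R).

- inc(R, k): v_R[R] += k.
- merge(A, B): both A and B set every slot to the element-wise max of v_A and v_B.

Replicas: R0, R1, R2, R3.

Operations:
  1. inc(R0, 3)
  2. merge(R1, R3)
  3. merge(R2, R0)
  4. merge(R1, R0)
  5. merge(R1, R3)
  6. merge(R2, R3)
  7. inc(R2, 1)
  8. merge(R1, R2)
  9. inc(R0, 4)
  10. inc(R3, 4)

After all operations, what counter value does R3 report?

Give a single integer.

Answer: 7

Derivation:
Op 1: inc R0 by 3 -> R0=(3,0,0,0) value=3
Op 2: merge R1<->R3 -> R1=(0,0,0,0) R3=(0,0,0,0)
Op 3: merge R2<->R0 -> R2=(3,0,0,0) R0=(3,0,0,0)
Op 4: merge R1<->R0 -> R1=(3,0,0,0) R0=(3,0,0,0)
Op 5: merge R1<->R3 -> R1=(3,0,0,0) R3=(3,0,0,0)
Op 6: merge R2<->R3 -> R2=(3,0,0,0) R3=(3,0,0,0)
Op 7: inc R2 by 1 -> R2=(3,0,1,0) value=4
Op 8: merge R1<->R2 -> R1=(3,0,1,0) R2=(3,0,1,0)
Op 9: inc R0 by 4 -> R0=(7,0,0,0) value=7
Op 10: inc R3 by 4 -> R3=(3,0,0,4) value=7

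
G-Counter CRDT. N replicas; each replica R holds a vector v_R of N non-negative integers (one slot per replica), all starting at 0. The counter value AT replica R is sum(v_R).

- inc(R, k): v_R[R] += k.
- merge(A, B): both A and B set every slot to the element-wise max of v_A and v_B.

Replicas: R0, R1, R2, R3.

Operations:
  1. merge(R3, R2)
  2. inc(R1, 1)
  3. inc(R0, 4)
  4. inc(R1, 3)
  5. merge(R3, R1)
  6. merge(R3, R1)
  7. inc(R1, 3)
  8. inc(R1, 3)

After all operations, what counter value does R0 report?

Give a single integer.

Op 1: merge R3<->R2 -> R3=(0,0,0,0) R2=(0,0,0,0)
Op 2: inc R1 by 1 -> R1=(0,1,0,0) value=1
Op 3: inc R0 by 4 -> R0=(4,0,0,0) value=4
Op 4: inc R1 by 3 -> R1=(0,4,0,0) value=4
Op 5: merge R3<->R1 -> R3=(0,4,0,0) R1=(0,4,0,0)
Op 6: merge R3<->R1 -> R3=(0,4,0,0) R1=(0,4,0,0)
Op 7: inc R1 by 3 -> R1=(0,7,0,0) value=7
Op 8: inc R1 by 3 -> R1=(0,10,0,0) value=10

Answer: 4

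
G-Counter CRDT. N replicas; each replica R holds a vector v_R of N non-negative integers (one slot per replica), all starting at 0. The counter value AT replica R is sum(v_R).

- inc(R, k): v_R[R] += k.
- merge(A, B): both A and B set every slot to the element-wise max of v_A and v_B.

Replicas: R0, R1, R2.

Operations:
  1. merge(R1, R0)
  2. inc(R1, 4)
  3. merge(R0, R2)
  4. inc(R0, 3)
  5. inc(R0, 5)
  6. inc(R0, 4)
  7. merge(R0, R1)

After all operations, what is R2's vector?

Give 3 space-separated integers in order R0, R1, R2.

Op 1: merge R1<->R0 -> R1=(0,0,0) R0=(0,0,0)
Op 2: inc R1 by 4 -> R1=(0,4,0) value=4
Op 3: merge R0<->R2 -> R0=(0,0,0) R2=(0,0,0)
Op 4: inc R0 by 3 -> R0=(3,0,0) value=3
Op 5: inc R0 by 5 -> R0=(8,0,0) value=8
Op 6: inc R0 by 4 -> R0=(12,0,0) value=12
Op 7: merge R0<->R1 -> R0=(12,4,0) R1=(12,4,0)

Answer: 0 0 0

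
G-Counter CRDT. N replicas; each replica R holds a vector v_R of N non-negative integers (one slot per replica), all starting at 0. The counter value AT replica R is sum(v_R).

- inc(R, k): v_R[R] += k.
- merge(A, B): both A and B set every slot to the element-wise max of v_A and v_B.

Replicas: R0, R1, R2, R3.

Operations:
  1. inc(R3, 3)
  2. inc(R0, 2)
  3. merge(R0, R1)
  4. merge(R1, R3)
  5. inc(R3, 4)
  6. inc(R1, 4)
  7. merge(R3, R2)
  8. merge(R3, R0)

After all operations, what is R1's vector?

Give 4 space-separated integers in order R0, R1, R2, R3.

Answer: 2 4 0 3

Derivation:
Op 1: inc R3 by 3 -> R3=(0,0,0,3) value=3
Op 2: inc R0 by 2 -> R0=(2,0,0,0) value=2
Op 3: merge R0<->R1 -> R0=(2,0,0,0) R1=(2,0,0,0)
Op 4: merge R1<->R3 -> R1=(2,0,0,3) R3=(2,0,0,3)
Op 5: inc R3 by 4 -> R3=(2,0,0,7) value=9
Op 6: inc R1 by 4 -> R1=(2,4,0,3) value=9
Op 7: merge R3<->R2 -> R3=(2,0,0,7) R2=(2,0,0,7)
Op 8: merge R3<->R0 -> R3=(2,0,0,7) R0=(2,0,0,7)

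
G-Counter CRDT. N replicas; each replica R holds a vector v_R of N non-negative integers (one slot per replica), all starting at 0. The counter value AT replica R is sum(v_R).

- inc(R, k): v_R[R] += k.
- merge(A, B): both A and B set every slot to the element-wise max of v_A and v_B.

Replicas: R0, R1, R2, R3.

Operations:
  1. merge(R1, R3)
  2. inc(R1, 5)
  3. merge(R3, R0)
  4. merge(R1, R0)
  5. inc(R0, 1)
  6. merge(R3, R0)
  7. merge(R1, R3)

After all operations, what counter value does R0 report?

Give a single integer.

Answer: 6

Derivation:
Op 1: merge R1<->R3 -> R1=(0,0,0,0) R3=(0,0,0,0)
Op 2: inc R1 by 5 -> R1=(0,5,0,0) value=5
Op 3: merge R3<->R0 -> R3=(0,0,0,0) R0=(0,0,0,0)
Op 4: merge R1<->R0 -> R1=(0,5,0,0) R0=(0,5,0,0)
Op 5: inc R0 by 1 -> R0=(1,5,0,0) value=6
Op 6: merge R3<->R0 -> R3=(1,5,0,0) R0=(1,5,0,0)
Op 7: merge R1<->R3 -> R1=(1,5,0,0) R3=(1,5,0,0)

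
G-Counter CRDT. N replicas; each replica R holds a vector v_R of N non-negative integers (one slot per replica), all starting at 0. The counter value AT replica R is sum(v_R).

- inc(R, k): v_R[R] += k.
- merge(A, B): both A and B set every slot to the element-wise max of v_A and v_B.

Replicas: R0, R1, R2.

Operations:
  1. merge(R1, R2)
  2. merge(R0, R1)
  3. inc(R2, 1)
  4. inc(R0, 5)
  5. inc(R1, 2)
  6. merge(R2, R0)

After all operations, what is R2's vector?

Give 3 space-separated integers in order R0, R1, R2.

Op 1: merge R1<->R2 -> R1=(0,0,0) R2=(0,0,0)
Op 2: merge R0<->R1 -> R0=(0,0,0) R1=(0,0,0)
Op 3: inc R2 by 1 -> R2=(0,0,1) value=1
Op 4: inc R0 by 5 -> R0=(5,0,0) value=5
Op 5: inc R1 by 2 -> R1=(0,2,0) value=2
Op 6: merge R2<->R0 -> R2=(5,0,1) R0=(5,0,1)

Answer: 5 0 1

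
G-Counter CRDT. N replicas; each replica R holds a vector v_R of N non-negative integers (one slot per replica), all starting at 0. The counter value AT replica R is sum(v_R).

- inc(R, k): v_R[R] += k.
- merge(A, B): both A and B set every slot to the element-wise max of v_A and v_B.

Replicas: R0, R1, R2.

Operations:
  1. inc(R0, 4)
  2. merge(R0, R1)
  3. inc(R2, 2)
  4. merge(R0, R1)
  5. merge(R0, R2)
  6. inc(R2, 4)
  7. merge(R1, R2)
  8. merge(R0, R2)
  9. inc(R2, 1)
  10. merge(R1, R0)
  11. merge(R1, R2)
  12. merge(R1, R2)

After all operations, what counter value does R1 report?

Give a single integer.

Answer: 11

Derivation:
Op 1: inc R0 by 4 -> R0=(4,0,0) value=4
Op 2: merge R0<->R1 -> R0=(4,0,0) R1=(4,0,0)
Op 3: inc R2 by 2 -> R2=(0,0,2) value=2
Op 4: merge R0<->R1 -> R0=(4,0,0) R1=(4,0,0)
Op 5: merge R0<->R2 -> R0=(4,0,2) R2=(4,0,2)
Op 6: inc R2 by 4 -> R2=(4,0,6) value=10
Op 7: merge R1<->R2 -> R1=(4,0,6) R2=(4,0,6)
Op 8: merge R0<->R2 -> R0=(4,0,6) R2=(4,0,6)
Op 9: inc R2 by 1 -> R2=(4,0,7) value=11
Op 10: merge R1<->R0 -> R1=(4,0,6) R0=(4,0,6)
Op 11: merge R1<->R2 -> R1=(4,0,7) R2=(4,0,7)
Op 12: merge R1<->R2 -> R1=(4,0,7) R2=(4,0,7)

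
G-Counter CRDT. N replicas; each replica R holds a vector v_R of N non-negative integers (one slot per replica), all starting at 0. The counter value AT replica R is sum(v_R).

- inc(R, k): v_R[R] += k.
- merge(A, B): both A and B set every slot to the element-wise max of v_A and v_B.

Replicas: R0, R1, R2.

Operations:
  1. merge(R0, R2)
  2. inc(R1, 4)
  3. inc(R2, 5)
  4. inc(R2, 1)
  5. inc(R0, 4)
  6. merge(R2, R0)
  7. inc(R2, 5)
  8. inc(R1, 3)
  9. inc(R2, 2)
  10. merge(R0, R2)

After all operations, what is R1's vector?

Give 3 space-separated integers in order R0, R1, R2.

Answer: 0 7 0

Derivation:
Op 1: merge R0<->R2 -> R0=(0,0,0) R2=(0,0,0)
Op 2: inc R1 by 4 -> R1=(0,4,0) value=4
Op 3: inc R2 by 5 -> R2=(0,0,5) value=5
Op 4: inc R2 by 1 -> R2=(0,0,6) value=6
Op 5: inc R0 by 4 -> R0=(4,0,0) value=4
Op 6: merge R2<->R0 -> R2=(4,0,6) R0=(4,0,6)
Op 7: inc R2 by 5 -> R2=(4,0,11) value=15
Op 8: inc R1 by 3 -> R1=(0,7,0) value=7
Op 9: inc R2 by 2 -> R2=(4,0,13) value=17
Op 10: merge R0<->R2 -> R0=(4,0,13) R2=(4,0,13)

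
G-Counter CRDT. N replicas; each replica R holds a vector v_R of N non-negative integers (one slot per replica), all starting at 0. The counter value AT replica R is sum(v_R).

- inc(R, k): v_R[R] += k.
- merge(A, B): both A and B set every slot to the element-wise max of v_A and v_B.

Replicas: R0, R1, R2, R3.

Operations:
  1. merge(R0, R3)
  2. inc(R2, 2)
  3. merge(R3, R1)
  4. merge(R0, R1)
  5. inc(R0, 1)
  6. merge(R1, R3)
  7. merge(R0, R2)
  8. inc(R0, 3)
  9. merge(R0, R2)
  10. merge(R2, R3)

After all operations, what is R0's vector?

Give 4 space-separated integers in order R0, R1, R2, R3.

Op 1: merge R0<->R3 -> R0=(0,0,0,0) R3=(0,0,0,0)
Op 2: inc R2 by 2 -> R2=(0,0,2,0) value=2
Op 3: merge R3<->R1 -> R3=(0,0,0,0) R1=(0,0,0,0)
Op 4: merge R0<->R1 -> R0=(0,0,0,0) R1=(0,0,0,0)
Op 5: inc R0 by 1 -> R0=(1,0,0,0) value=1
Op 6: merge R1<->R3 -> R1=(0,0,0,0) R3=(0,0,0,0)
Op 7: merge R0<->R2 -> R0=(1,0,2,0) R2=(1,0,2,0)
Op 8: inc R0 by 3 -> R0=(4,0,2,0) value=6
Op 9: merge R0<->R2 -> R0=(4,0,2,0) R2=(4,0,2,0)
Op 10: merge R2<->R3 -> R2=(4,0,2,0) R3=(4,0,2,0)

Answer: 4 0 2 0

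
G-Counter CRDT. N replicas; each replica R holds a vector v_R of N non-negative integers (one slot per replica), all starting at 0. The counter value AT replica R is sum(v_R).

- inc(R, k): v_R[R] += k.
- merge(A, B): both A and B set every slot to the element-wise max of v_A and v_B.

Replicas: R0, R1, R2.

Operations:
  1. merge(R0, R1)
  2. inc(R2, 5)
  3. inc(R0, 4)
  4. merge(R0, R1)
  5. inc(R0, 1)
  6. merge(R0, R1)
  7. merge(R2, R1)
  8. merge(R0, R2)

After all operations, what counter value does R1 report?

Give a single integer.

Answer: 10

Derivation:
Op 1: merge R0<->R1 -> R0=(0,0,0) R1=(0,0,0)
Op 2: inc R2 by 5 -> R2=(0,0,5) value=5
Op 3: inc R0 by 4 -> R0=(4,0,0) value=4
Op 4: merge R0<->R1 -> R0=(4,0,0) R1=(4,0,0)
Op 5: inc R0 by 1 -> R0=(5,0,0) value=5
Op 6: merge R0<->R1 -> R0=(5,0,0) R1=(5,0,0)
Op 7: merge R2<->R1 -> R2=(5,0,5) R1=(5,0,5)
Op 8: merge R0<->R2 -> R0=(5,0,5) R2=(5,0,5)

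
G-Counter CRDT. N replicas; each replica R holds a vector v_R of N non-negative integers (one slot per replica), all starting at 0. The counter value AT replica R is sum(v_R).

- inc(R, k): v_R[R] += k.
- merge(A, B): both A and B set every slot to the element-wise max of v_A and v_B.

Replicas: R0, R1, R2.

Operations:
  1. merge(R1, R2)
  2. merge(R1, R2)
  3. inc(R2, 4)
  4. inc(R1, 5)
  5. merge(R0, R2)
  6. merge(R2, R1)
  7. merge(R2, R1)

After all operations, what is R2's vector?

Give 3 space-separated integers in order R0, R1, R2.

Op 1: merge R1<->R2 -> R1=(0,0,0) R2=(0,0,0)
Op 2: merge R1<->R2 -> R1=(0,0,0) R2=(0,0,0)
Op 3: inc R2 by 4 -> R2=(0,0,4) value=4
Op 4: inc R1 by 5 -> R1=(0,5,0) value=5
Op 5: merge R0<->R2 -> R0=(0,0,4) R2=(0,0,4)
Op 6: merge R2<->R1 -> R2=(0,5,4) R1=(0,5,4)
Op 7: merge R2<->R1 -> R2=(0,5,4) R1=(0,5,4)

Answer: 0 5 4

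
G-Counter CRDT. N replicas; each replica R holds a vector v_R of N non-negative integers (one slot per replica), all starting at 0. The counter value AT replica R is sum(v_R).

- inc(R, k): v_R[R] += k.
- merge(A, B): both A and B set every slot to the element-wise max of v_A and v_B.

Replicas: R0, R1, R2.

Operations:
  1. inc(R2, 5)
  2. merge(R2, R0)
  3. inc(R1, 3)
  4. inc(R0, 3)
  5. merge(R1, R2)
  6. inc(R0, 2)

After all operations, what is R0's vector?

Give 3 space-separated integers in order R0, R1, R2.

Op 1: inc R2 by 5 -> R2=(0,0,5) value=5
Op 2: merge R2<->R0 -> R2=(0,0,5) R0=(0,0,5)
Op 3: inc R1 by 3 -> R1=(0,3,0) value=3
Op 4: inc R0 by 3 -> R0=(3,0,5) value=8
Op 5: merge R1<->R2 -> R1=(0,3,5) R2=(0,3,5)
Op 6: inc R0 by 2 -> R0=(5,0,5) value=10

Answer: 5 0 5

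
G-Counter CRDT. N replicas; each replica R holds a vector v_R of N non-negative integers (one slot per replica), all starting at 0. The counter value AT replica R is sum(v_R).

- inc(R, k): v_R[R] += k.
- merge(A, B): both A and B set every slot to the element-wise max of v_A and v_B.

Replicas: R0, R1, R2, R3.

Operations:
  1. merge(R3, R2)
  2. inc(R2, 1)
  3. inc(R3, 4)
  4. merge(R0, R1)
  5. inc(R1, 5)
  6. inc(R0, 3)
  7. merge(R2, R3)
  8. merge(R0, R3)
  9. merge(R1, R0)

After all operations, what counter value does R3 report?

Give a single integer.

Op 1: merge R3<->R2 -> R3=(0,0,0,0) R2=(0,0,0,0)
Op 2: inc R2 by 1 -> R2=(0,0,1,0) value=1
Op 3: inc R3 by 4 -> R3=(0,0,0,4) value=4
Op 4: merge R0<->R1 -> R0=(0,0,0,0) R1=(0,0,0,0)
Op 5: inc R1 by 5 -> R1=(0,5,0,0) value=5
Op 6: inc R0 by 3 -> R0=(3,0,0,0) value=3
Op 7: merge R2<->R3 -> R2=(0,0,1,4) R3=(0,0,1,4)
Op 8: merge R0<->R3 -> R0=(3,0,1,4) R3=(3,0,1,4)
Op 9: merge R1<->R0 -> R1=(3,5,1,4) R0=(3,5,1,4)

Answer: 8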